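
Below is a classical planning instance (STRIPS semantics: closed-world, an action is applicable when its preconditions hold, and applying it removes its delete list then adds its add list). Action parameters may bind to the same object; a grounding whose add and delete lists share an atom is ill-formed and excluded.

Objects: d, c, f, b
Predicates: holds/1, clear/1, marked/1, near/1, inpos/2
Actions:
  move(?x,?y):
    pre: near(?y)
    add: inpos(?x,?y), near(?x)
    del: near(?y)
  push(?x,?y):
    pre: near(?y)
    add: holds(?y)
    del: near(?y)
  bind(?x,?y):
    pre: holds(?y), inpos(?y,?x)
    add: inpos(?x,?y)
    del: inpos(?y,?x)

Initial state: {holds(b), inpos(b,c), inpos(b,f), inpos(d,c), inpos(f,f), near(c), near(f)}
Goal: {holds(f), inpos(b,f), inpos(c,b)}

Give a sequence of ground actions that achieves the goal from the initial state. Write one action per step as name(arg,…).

push(d,f); bind(c,b)

1. push(d,f)  →  {holds(b), holds(f), inpos(b,c), inpos(b,f), inpos(d,c), inpos(f,f), near(c)}
2. bind(c,b)  →  {holds(b), holds(f), inpos(b,f), inpos(c,b), inpos(d,c), inpos(f,f), near(c)}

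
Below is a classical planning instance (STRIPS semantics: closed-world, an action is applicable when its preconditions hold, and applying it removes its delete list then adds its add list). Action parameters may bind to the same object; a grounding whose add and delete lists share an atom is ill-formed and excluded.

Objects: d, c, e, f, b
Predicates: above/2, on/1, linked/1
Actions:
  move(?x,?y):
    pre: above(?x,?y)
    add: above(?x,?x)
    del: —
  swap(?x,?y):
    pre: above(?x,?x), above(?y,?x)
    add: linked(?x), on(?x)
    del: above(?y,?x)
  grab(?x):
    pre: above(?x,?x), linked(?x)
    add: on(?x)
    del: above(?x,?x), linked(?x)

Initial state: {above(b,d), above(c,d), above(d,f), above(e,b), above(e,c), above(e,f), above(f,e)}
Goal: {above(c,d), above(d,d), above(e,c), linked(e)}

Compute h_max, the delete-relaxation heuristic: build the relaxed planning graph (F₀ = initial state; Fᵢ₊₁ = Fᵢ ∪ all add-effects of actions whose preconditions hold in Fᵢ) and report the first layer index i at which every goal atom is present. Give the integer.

2

F0 = init (7 atoms)
F1 = F0 ∪ {above(b,b), above(c,c), above(d,d), above(e,e), above(f,f)}  (12 atoms)
F2 = F1 ∪ {linked(b), linked(c), linked(d), linked(e), linked(f), on(b), on(c), on(d), on(e), on(f)}  (22 atoms)
goal ⊆ F2  ⇒  h_max = 2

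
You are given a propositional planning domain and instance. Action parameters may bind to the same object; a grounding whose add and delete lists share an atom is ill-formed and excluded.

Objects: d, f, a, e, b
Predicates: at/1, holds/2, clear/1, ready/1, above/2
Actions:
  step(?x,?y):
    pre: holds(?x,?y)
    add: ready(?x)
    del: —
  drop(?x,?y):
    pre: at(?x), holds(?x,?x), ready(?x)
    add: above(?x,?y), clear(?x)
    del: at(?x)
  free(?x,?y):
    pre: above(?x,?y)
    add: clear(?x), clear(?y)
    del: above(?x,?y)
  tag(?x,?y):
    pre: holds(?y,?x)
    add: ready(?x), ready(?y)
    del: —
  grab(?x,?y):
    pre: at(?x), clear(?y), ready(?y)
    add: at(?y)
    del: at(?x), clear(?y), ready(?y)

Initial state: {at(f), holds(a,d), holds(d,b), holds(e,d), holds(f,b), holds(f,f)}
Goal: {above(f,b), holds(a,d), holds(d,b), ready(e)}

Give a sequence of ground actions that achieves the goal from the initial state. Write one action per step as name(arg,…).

1. step(f,f)  →  {at(f), holds(a,d), holds(d,b), holds(e,d), holds(f,b), holds(f,f), ready(f)}
2. step(e,d)  →  {at(f), holds(a,d), holds(d,b), holds(e,d), holds(f,b), holds(f,f), ready(e), ready(f)}
3. drop(f,b)  →  {above(f,b), clear(f), holds(a,d), holds(d,b), holds(e,d), holds(f,b), holds(f,f), ready(e), ready(f)}

step(f,f); step(e,d); drop(f,b)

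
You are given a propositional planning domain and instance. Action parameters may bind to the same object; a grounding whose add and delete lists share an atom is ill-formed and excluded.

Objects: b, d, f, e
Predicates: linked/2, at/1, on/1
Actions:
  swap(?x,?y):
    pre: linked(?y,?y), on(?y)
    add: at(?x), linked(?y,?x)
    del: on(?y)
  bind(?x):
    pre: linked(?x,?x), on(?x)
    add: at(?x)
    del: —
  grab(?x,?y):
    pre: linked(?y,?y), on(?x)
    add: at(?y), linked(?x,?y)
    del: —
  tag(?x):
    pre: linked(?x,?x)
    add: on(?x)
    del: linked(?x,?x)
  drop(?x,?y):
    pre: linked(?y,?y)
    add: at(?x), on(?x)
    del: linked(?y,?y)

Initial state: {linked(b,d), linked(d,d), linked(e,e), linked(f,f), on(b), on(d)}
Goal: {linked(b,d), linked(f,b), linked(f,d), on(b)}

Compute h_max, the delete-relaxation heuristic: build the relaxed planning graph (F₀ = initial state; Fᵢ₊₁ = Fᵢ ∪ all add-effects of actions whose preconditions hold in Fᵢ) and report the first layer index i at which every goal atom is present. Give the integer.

2

F0 = init (6 atoms)
F1 = F0 ∪ {at(b), at(d), at(e), at(f), linked(b,e), linked(b,f), linked(d,b), linked(d,e), linked(d,f), on(e), on(f)}  (17 atoms)
F2 = F1 ∪ {linked(e,b), linked(e,d), linked(e,f), linked(f,b), linked(f,d), linked(f,e)}  (23 atoms)
goal ⊆ F2  ⇒  h_max = 2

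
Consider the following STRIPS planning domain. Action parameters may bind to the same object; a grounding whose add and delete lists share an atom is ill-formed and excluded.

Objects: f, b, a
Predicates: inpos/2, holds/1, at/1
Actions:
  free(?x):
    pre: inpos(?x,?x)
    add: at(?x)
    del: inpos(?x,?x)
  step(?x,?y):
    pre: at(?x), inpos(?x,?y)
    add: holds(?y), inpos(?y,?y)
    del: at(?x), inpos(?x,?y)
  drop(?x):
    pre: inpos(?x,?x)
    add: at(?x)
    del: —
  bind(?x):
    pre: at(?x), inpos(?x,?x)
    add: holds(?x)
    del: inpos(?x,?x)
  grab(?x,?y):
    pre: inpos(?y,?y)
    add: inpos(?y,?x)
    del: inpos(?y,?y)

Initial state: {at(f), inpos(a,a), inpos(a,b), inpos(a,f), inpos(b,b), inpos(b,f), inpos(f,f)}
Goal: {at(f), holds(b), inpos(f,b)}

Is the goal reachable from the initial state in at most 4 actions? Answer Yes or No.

1. free(a)  →  {at(a), at(f), inpos(a,b), inpos(a,f), inpos(b,b), inpos(b,f), inpos(f,f)}
2. step(a,b)  →  {at(f), holds(b), inpos(a,f), inpos(b,b), inpos(b,f), inpos(f,f)}
3. grab(b,f)  →  {at(f), holds(b), inpos(a,f), inpos(b,b), inpos(b,f), inpos(f,b)}
optimal plan length = 3; 3 ≤ 4

Yes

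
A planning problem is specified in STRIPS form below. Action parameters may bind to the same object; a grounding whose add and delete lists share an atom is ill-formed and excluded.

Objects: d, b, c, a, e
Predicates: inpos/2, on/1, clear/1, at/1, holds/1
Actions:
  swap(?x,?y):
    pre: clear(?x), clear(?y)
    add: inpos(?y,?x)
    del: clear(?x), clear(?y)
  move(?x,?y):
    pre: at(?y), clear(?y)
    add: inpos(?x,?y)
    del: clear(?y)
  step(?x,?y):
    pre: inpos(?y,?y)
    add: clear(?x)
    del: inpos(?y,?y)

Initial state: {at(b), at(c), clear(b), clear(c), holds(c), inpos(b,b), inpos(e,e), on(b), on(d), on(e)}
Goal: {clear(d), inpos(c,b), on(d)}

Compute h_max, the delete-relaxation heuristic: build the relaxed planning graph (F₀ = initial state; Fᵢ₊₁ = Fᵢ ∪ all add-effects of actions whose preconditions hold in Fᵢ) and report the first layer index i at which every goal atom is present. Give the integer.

F0 = init (10 atoms)
F1 = F0 ∪ {clear(a), clear(d), clear(e), inpos(a,b), inpos(a,c), inpos(b,c), inpos(c,b), inpos(c,c), inpos(d,b), inpos(d,c), inpos(e,b), inpos(e,c)}  (22 atoms)
goal ⊆ F1  ⇒  h_max = 1

1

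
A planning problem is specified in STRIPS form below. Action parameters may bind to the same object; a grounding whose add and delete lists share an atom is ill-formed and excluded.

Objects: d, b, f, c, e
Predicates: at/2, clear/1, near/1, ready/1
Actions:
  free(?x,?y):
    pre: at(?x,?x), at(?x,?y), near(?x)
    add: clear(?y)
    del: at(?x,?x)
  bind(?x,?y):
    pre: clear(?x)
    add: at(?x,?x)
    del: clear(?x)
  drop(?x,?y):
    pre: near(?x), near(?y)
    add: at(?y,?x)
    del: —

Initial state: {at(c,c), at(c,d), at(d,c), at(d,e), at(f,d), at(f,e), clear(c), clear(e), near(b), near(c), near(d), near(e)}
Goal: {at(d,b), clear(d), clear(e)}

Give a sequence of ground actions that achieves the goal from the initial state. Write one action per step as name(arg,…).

1. free(c,d)  →  {at(c,d), at(d,c), at(d,e), at(f,d), at(f,e), clear(c), clear(d), clear(e), near(b), near(c), near(d), near(e)}
2. drop(b,d)  →  {at(c,d), at(d,b), at(d,c), at(d,e), at(f,d), at(f,e), clear(c), clear(d), clear(e), near(b), near(c), near(d), near(e)}

free(c,d); drop(b,d)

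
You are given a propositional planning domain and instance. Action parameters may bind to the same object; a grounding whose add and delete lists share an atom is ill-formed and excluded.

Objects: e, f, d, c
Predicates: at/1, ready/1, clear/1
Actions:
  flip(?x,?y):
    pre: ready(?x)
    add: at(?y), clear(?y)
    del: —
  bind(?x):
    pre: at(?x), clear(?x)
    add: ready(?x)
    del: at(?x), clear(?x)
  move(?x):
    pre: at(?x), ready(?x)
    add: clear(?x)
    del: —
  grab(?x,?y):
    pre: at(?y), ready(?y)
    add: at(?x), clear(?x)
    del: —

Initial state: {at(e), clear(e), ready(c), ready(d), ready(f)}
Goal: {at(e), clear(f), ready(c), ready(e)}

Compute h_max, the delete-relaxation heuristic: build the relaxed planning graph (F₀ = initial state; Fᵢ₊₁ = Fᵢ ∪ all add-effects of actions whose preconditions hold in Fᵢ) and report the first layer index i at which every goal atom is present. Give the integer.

F0 = init (5 atoms)
F1 = F0 ∪ {at(c), at(d), at(f), clear(c), clear(d), clear(f), ready(e)}  (12 atoms)
goal ⊆ F1  ⇒  h_max = 1

1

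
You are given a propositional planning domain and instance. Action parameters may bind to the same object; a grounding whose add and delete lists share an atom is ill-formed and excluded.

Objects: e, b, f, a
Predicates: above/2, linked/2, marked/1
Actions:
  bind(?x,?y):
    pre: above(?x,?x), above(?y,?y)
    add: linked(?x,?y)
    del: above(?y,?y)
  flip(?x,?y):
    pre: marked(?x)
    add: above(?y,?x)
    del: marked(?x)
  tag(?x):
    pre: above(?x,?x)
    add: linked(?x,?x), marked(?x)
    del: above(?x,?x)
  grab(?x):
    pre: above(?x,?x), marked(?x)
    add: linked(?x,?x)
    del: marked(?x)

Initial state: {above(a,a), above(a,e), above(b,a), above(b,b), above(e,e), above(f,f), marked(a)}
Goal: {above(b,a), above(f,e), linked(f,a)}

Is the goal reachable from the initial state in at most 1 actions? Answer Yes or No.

1. bind(f,a)  →  {above(a,e), above(b,a), above(b,b), above(e,e), above(f,f), linked(f,a), marked(a)}
2. tag(e)  →  {above(a,e), above(b,a), above(b,b), above(f,f), linked(e,e), linked(f,a), marked(a), marked(e)}
3. flip(e,f)  →  {above(a,e), above(b,a), above(b,b), above(f,e), above(f,f), linked(e,e), linked(f,a), marked(a)}
optimal plan length = 3; 3 > 1

No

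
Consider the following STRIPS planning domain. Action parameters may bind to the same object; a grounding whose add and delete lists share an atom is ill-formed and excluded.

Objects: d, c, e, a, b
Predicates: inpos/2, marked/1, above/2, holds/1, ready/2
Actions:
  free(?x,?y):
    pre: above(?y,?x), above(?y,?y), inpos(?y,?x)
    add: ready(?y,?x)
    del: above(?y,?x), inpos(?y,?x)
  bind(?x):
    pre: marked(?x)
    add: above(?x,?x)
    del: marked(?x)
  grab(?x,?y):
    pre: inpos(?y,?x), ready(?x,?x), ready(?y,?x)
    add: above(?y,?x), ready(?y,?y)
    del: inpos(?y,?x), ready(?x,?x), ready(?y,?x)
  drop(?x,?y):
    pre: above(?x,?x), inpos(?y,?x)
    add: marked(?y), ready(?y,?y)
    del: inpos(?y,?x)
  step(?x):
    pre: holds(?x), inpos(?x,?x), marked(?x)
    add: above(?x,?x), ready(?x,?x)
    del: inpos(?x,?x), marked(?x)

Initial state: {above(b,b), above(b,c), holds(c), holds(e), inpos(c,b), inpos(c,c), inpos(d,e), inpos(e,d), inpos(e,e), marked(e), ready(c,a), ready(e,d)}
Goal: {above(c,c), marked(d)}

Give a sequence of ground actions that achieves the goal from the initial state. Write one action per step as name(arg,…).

1. bind(e)  →  {above(b,b), above(b,c), above(e,e), holds(c), holds(e), inpos(c,b), inpos(c,c), inpos(d,e), inpos(e,d), inpos(e,e), ready(c,a), ready(e,d)}
2. drop(e,d)  →  {above(b,b), above(b,c), above(e,e), holds(c), holds(e), inpos(c,b), inpos(c,c), inpos(e,d), inpos(e,e), marked(d), ready(c,a), ready(d,d), ready(e,d)}
3. drop(b,c)  →  {above(b,b), above(b,c), above(e,e), holds(c), holds(e), inpos(c,c), inpos(e,d), inpos(e,e), marked(c), marked(d), ready(c,a), ready(c,c), ready(d,d), ready(e,d)}
4. bind(c)  →  {above(b,b), above(b,c), above(c,c), above(e,e), holds(c), holds(e), inpos(c,c), inpos(e,d), inpos(e,e), marked(d), ready(c,a), ready(c,c), ready(d,d), ready(e,d)}

bind(e); drop(e,d); drop(b,c); bind(c)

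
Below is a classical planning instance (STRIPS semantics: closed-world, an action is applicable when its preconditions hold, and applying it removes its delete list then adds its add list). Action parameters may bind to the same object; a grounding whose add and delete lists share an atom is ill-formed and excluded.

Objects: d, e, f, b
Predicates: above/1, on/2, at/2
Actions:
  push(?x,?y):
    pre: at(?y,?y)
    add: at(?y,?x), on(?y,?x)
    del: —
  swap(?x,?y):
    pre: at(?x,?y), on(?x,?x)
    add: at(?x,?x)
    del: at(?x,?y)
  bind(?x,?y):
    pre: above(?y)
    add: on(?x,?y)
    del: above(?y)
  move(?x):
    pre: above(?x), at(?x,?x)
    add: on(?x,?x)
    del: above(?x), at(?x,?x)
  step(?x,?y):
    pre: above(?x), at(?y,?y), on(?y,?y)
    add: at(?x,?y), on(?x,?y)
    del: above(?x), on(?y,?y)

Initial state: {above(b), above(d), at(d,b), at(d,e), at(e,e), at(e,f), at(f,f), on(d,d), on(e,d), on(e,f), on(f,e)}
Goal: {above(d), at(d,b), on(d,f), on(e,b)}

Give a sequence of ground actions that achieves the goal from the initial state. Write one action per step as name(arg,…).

push(b,e); swap(d,e); push(f,d)

1. push(b,e)  →  {above(b), above(d), at(d,b), at(d,e), at(e,b), at(e,e), at(e,f), at(f,f), on(d,d), on(e,b), on(e,d), on(e,f), on(f,e)}
2. swap(d,e)  →  {above(b), above(d), at(d,b), at(d,d), at(e,b), at(e,e), at(e,f), at(f,f), on(d,d), on(e,b), on(e,d), on(e,f), on(f,e)}
3. push(f,d)  →  {above(b), above(d), at(d,b), at(d,d), at(d,f), at(e,b), at(e,e), at(e,f), at(f,f), on(d,d), on(d,f), on(e,b), on(e,d), on(e,f), on(f,e)}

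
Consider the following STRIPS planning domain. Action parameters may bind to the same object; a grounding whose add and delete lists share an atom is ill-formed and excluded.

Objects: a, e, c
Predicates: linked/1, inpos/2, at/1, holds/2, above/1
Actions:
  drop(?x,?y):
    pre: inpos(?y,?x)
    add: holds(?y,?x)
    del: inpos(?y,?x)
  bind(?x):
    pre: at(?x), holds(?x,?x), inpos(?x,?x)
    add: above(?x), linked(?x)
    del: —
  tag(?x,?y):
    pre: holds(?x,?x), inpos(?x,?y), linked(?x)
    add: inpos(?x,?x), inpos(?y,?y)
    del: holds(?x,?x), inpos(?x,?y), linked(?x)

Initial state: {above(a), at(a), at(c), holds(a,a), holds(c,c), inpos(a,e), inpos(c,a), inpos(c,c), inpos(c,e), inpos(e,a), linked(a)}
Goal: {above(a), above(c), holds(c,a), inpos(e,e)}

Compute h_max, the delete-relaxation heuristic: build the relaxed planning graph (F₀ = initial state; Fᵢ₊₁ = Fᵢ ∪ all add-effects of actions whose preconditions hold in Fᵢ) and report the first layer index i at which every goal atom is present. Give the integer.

F0 = init (11 atoms)
F1 = F0 ∪ {above(c), holds(a,e), holds(c,a), holds(c,e), holds(e,a), inpos(a,a), inpos(e,e), linked(c)}  (19 atoms)
goal ⊆ F1  ⇒  h_max = 1

1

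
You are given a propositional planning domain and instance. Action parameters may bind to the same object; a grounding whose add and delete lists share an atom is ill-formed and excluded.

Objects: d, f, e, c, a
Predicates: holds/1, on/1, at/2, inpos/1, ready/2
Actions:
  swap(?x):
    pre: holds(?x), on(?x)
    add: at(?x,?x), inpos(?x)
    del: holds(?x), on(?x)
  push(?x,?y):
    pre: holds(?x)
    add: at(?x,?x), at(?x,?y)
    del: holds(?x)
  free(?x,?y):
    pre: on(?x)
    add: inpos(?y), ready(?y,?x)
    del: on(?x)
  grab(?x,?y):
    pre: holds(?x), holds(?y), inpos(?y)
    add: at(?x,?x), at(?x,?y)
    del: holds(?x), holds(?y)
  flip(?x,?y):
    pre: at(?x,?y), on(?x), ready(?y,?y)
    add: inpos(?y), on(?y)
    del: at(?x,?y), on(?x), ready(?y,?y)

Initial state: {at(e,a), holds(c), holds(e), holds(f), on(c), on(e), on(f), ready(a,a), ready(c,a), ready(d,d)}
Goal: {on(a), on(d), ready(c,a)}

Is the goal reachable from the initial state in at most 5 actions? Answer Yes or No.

Yes

1. push(f,d)  →  {at(e,a), at(f,d), at(f,f), holds(c), holds(e), on(c), on(e), on(f), ready(a,a), ready(c,a), ready(d,d)}
2. flip(f,d)  →  {at(e,a), at(f,f), holds(c), holds(e), inpos(d), on(c), on(d), on(e), ready(a,a), ready(c,a)}
3. flip(e,a)  →  {at(f,f), holds(c), holds(e), inpos(a), inpos(d), on(a), on(c), on(d), ready(c,a)}
optimal plan length = 3; 3 ≤ 5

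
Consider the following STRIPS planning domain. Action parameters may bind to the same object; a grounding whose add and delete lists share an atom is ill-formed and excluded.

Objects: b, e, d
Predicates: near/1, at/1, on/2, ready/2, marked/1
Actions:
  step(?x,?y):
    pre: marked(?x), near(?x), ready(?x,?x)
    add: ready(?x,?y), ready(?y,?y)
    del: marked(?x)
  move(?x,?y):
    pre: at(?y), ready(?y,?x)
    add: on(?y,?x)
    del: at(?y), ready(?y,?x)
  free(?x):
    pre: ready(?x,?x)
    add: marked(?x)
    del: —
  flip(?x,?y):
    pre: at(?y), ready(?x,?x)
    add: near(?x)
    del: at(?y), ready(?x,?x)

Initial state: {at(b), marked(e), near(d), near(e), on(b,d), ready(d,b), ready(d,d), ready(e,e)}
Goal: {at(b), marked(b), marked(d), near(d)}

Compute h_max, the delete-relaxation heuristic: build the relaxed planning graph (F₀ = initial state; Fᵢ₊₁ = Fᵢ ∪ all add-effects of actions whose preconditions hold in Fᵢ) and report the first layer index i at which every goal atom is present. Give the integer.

F0 = init (8 atoms)
F1 = F0 ∪ {marked(d), ready(b,b), ready(e,b), ready(e,d)}  (12 atoms)
F2 = F1 ∪ {marked(b), near(b), on(b,b), ready(d,e)}  (16 atoms)
goal ⊆ F2  ⇒  h_max = 2

2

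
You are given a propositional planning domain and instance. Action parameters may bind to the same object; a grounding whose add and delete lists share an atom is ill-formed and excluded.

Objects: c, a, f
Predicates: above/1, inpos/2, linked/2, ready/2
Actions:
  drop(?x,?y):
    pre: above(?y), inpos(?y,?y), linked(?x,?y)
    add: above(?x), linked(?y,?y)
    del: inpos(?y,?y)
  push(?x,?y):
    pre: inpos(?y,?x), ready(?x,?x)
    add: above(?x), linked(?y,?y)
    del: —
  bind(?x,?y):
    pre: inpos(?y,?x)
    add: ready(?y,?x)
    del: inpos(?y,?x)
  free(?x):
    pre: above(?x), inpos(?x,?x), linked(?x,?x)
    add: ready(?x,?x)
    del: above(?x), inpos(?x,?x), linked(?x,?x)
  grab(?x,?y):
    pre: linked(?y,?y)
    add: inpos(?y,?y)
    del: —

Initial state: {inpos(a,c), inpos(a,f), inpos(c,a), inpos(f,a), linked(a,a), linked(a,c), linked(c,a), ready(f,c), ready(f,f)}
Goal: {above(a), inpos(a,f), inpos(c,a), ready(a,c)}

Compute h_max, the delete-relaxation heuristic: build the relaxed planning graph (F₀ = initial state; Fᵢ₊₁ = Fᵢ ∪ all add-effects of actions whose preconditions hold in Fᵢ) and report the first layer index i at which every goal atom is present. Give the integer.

3

F0 = init (9 atoms)
F1 = F0 ∪ {above(f), inpos(a,a), ready(a,c), ready(a,f), ready(c,a), ready(f,a)}  (15 atoms)
F2 = F1 ∪ {ready(a,a)}  (16 atoms)
F3 = F2 ∪ {above(a), linked(c,c), linked(f,f)}  (19 atoms)
goal ⊆ F3  ⇒  h_max = 3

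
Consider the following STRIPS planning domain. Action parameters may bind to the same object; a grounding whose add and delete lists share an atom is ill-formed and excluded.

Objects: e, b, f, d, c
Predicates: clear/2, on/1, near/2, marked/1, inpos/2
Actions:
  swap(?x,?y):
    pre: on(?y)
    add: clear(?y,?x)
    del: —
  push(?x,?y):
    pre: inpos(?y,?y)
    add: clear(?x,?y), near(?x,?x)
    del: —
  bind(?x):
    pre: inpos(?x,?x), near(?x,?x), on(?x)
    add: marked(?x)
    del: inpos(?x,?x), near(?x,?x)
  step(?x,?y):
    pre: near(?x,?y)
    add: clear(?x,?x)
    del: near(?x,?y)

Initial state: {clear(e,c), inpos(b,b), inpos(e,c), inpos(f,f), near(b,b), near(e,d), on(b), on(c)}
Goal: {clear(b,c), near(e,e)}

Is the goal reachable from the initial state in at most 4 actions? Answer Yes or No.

1. swap(c,b)  →  {clear(b,c), clear(e,c), inpos(b,b), inpos(e,c), inpos(f,f), near(b,b), near(e,d), on(b), on(c)}
2. push(e,b)  →  {clear(b,c), clear(e,b), clear(e,c), inpos(b,b), inpos(e,c), inpos(f,f), near(b,b), near(e,d), near(e,e), on(b), on(c)}
optimal plan length = 2; 2 ≤ 4

Yes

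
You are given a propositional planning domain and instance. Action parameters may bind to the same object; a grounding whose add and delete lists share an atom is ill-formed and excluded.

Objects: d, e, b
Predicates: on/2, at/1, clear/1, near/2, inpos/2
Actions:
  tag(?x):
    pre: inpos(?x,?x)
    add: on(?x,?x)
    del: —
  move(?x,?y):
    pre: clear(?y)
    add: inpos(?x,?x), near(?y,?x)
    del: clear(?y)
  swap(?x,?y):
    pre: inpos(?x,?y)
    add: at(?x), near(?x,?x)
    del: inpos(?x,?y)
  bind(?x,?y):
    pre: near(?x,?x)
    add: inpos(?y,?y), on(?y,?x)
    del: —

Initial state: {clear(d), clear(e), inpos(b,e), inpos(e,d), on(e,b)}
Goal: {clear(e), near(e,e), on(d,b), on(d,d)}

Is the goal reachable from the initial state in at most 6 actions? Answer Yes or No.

1. swap(e,d)  →  {at(e), clear(d), clear(e), inpos(b,e), near(e,e), on(e,b)}
2. swap(b,e)  →  {at(b), at(e), clear(d), clear(e), near(b,b), near(e,e), on(e,b)}
3. bind(b,d)  →  {at(b), at(e), clear(d), clear(e), inpos(d,d), near(b,b), near(e,e), on(d,b), on(e,b)}
4. tag(d)  →  {at(b), at(e), clear(d), clear(e), inpos(d,d), near(b,b), near(e,e), on(d,b), on(d,d), on(e,b)}
optimal plan length = 4; 4 ≤ 6

Yes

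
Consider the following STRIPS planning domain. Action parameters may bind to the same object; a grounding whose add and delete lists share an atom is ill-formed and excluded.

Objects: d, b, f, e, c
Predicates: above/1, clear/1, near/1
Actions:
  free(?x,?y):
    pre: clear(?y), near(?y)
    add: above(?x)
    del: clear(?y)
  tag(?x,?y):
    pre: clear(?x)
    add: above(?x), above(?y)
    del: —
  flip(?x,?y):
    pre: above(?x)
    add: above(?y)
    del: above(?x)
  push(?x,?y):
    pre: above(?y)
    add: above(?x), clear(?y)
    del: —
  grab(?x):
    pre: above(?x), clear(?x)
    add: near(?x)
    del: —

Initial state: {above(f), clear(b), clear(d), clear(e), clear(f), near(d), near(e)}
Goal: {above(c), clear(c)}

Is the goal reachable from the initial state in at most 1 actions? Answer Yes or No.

1. free(c,d)  →  {above(c), above(f), clear(b), clear(e), clear(f), near(d), near(e)}
2. push(d,c)  →  {above(c), above(d), above(f), clear(b), clear(c), clear(e), clear(f), near(d), near(e)}
optimal plan length = 2; 2 > 1

No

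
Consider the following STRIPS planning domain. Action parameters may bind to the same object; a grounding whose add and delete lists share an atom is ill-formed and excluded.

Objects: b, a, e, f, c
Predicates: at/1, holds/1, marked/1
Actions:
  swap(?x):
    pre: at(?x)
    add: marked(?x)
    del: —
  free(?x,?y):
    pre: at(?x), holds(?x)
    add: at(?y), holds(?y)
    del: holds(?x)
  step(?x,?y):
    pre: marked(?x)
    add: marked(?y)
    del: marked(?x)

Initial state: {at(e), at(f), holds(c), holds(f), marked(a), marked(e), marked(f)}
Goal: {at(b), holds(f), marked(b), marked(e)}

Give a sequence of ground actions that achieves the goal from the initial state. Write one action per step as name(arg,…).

free(f,b); swap(b); free(b,f)

1. free(f,b)  →  {at(b), at(e), at(f), holds(b), holds(c), marked(a), marked(e), marked(f)}
2. swap(b)  →  {at(b), at(e), at(f), holds(b), holds(c), marked(a), marked(b), marked(e), marked(f)}
3. free(b,f)  →  {at(b), at(e), at(f), holds(c), holds(f), marked(a), marked(b), marked(e), marked(f)}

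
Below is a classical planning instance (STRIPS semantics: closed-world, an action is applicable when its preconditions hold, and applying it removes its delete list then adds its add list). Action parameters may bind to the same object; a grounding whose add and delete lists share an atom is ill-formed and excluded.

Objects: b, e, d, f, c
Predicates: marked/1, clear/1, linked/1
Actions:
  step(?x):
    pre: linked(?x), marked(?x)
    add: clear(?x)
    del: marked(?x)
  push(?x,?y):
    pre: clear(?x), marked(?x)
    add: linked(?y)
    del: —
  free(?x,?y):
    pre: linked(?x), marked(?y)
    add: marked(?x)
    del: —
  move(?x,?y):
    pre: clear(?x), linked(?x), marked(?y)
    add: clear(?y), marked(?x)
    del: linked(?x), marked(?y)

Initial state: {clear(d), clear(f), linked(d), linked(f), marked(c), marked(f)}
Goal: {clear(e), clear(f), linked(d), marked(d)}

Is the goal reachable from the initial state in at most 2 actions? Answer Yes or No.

No

1. push(f,e)  →  {clear(d), clear(f), linked(d), linked(e), linked(f), marked(c), marked(f)}
2. free(e,f)  →  {clear(d), clear(f), linked(d), linked(e), linked(f), marked(c), marked(e), marked(f)}
3. step(e)  →  {clear(d), clear(e), clear(f), linked(d), linked(e), linked(f), marked(c), marked(f)}
4. free(d,f)  →  {clear(d), clear(e), clear(f), linked(d), linked(e), linked(f), marked(c), marked(d), marked(f)}
optimal plan length = 4; 4 > 2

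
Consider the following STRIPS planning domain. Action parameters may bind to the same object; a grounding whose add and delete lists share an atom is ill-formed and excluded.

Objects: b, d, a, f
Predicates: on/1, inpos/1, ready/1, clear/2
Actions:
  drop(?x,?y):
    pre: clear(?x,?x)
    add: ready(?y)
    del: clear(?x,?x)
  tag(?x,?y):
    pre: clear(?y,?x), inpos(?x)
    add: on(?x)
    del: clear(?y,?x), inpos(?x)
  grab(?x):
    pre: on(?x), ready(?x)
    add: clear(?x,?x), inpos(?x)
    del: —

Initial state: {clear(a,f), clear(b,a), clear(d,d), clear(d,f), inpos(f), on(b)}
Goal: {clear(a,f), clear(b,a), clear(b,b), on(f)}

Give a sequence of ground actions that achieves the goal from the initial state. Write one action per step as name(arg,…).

1. drop(d,b)  →  {clear(a,f), clear(b,a), clear(d,f), inpos(f), on(b), ready(b)}
2. tag(f,d)  →  {clear(a,f), clear(b,a), on(b), on(f), ready(b)}
3. grab(b)  →  {clear(a,f), clear(b,a), clear(b,b), inpos(b), on(b), on(f), ready(b)}

drop(d,b); tag(f,d); grab(b)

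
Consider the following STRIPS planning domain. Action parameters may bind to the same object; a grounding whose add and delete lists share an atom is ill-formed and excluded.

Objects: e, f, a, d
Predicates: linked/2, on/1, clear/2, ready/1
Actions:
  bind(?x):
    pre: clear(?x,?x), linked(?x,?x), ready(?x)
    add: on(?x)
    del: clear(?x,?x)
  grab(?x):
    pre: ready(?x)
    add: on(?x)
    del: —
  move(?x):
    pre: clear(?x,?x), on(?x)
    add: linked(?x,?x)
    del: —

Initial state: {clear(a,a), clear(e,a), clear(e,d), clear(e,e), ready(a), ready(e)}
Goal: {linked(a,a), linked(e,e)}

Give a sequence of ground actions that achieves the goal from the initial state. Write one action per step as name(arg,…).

grab(e); grab(a); move(e); move(a)

1. grab(e)  →  {clear(a,a), clear(e,a), clear(e,d), clear(e,e), on(e), ready(a), ready(e)}
2. grab(a)  →  {clear(a,a), clear(e,a), clear(e,d), clear(e,e), on(a), on(e), ready(a), ready(e)}
3. move(e)  →  {clear(a,a), clear(e,a), clear(e,d), clear(e,e), linked(e,e), on(a), on(e), ready(a), ready(e)}
4. move(a)  →  {clear(a,a), clear(e,a), clear(e,d), clear(e,e), linked(a,a), linked(e,e), on(a), on(e), ready(a), ready(e)}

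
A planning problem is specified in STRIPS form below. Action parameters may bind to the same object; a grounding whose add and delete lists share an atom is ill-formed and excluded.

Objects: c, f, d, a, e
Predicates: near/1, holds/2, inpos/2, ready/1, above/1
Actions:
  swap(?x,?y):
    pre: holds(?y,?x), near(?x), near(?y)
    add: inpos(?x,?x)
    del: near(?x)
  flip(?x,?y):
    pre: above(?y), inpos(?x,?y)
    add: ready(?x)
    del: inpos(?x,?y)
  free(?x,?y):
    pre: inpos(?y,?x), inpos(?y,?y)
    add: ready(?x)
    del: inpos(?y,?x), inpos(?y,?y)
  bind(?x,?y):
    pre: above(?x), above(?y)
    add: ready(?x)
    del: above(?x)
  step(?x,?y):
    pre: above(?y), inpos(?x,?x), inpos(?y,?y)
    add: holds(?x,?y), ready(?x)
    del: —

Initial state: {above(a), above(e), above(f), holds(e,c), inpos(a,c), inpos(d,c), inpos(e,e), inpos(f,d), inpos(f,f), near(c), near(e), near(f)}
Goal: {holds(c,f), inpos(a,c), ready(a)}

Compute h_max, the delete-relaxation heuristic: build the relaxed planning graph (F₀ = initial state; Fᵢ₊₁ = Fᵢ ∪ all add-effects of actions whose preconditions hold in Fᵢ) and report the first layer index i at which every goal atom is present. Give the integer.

2

F0 = init (12 atoms)
F1 = F0 ∪ {holds(e,e), holds(e,f), holds(f,e), holds(f,f), inpos(c,c), ready(a), ready(d), ready(e), ready(f)}  (21 atoms)
F2 = F1 ∪ {holds(c,e), holds(c,f), ready(c)}  (24 atoms)
goal ⊆ F2  ⇒  h_max = 2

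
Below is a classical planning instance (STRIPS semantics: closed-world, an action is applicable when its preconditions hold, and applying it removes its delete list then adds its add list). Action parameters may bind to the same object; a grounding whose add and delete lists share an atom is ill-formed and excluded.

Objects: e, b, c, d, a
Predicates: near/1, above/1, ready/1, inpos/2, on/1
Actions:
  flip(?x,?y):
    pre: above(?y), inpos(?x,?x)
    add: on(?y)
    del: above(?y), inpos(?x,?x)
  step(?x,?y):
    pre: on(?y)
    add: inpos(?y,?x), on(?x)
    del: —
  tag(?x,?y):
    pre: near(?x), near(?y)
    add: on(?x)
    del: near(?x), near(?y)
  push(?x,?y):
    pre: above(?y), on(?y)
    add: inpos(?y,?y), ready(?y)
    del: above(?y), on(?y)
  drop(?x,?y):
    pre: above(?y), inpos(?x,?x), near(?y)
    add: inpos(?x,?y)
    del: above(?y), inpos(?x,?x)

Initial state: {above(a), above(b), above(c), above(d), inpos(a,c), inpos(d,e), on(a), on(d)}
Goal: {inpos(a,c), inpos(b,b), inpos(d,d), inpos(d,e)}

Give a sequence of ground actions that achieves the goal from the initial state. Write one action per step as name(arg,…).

step(b,d); step(b,b); step(d,d)

1. step(b,d)  →  {above(a), above(b), above(c), above(d), inpos(a,c), inpos(d,b), inpos(d,e), on(a), on(b), on(d)}
2. step(b,b)  →  {above(a), above(b), above(c), above(d), inpos(a,c), inpos(b,b), inpos(d,b), inpos(d,e), on(a), on(b), on(d)}
3. step(d,d)  →  {above(a), above(b), above(c), above(d), inpos(a,c), inpos(b,b), inpos(d,b), inpos(d,d), inpos(d,e), on(a), on(b), on(d)}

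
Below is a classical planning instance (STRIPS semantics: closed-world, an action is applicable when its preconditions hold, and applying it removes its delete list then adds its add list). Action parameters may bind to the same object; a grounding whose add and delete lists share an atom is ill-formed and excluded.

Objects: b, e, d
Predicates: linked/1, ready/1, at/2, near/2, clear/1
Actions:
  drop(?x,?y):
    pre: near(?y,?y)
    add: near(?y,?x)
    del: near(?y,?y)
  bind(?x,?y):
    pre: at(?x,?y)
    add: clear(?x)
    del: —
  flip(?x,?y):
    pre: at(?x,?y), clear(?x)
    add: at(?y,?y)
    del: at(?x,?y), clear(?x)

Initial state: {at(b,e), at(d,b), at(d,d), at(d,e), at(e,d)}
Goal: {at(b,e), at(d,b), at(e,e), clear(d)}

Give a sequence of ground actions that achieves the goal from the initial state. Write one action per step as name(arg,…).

bind(d,b); flip(d,e); bind(d,b)

1. bind(d,b)  →  {at(b,e), at(d,b), at(d,d), at(d,e), at(e,d), clear(d)}
2. flip(d,e)  →  {at(b,e), at(d,b), at(d,d), at(e,d), at(e,e)}
3. bind(d,b)  →  {at(b,e), at(d,b), at(d,d), at(e,d), at(e,e), clear(d)}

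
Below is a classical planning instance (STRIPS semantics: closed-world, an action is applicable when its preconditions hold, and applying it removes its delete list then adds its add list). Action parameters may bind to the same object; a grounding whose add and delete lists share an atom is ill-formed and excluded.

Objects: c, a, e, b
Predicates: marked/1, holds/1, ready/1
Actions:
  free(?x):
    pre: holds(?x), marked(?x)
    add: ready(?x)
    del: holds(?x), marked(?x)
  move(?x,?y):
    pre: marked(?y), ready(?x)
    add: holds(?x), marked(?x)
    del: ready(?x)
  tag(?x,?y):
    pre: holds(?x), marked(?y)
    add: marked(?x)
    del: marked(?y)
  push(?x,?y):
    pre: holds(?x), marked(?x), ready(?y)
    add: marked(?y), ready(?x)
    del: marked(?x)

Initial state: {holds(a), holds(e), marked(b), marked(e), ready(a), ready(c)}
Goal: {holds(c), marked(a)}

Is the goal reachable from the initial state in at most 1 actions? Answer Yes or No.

No

1. move(c,e)  →  {holds(a), holds(c), holds(e), marked(b), marked(c), marked(e), ready(a)}
2. move(a,c)  →  {holds(a), holds(c), holds(e), marked(a), marked(b), marked(c), marked(e)}
optimal plan length = 2; 2 > 1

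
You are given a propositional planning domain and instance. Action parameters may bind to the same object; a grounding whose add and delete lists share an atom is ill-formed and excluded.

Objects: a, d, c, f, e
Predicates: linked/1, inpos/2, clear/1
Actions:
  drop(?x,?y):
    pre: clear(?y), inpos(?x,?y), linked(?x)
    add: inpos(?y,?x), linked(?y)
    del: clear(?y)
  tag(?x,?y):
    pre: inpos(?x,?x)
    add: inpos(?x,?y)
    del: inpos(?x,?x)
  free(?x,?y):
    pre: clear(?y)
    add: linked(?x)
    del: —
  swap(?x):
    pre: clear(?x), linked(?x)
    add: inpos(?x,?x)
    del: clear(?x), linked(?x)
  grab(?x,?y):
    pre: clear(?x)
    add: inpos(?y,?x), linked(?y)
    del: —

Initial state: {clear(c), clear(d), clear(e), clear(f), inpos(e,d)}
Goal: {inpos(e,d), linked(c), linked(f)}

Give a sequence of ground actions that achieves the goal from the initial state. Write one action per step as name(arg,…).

free(c,d); free(f,d)

1. free(c,d)  →  {clear(c), clear(d), clear(e), clear(f), inpos(e,d), linked(c)}
2. free(f,d)  →  {clear(c), clear(d), clear(e), clear(f), inpos(e,d), linked(c), linked(f)}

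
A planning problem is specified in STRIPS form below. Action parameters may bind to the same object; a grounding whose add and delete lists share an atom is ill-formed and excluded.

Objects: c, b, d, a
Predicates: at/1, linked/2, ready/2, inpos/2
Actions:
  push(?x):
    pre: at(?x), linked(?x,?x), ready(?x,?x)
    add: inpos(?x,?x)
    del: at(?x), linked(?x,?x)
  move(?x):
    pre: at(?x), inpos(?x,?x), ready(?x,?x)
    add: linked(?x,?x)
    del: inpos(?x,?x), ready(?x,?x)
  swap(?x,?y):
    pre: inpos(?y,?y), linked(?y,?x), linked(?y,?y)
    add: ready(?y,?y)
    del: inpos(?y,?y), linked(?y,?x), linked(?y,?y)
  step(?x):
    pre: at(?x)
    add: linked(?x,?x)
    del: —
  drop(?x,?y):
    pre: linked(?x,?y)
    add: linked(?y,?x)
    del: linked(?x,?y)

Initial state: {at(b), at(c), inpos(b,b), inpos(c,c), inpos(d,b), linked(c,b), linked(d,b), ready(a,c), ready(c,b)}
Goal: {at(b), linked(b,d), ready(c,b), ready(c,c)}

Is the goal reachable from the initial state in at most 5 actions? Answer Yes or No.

Yes

1. step(c)  →  {at(b), at(c), inpos(b,b), inpos(c,c), inpos(d,b), linked(c,b), linked(c,c), linked(d,b), ready(a,c), ready(c,b)}
2. swap(c,c)  →  {at(b), at(c), inpos(b,b), inpos(d,b), linked(c,b), linked(d,b), ready(a,c), ready(c,b), ready(c,c)}
3. drop(d,b)  →  {at(b), at(c), inpos(b,b), inpos(d,b), linked(b,d), linked(c,b), ready(a,c), ready(c,b), ready(c,c)}
optimal plan length = 3; 3 ≤ 5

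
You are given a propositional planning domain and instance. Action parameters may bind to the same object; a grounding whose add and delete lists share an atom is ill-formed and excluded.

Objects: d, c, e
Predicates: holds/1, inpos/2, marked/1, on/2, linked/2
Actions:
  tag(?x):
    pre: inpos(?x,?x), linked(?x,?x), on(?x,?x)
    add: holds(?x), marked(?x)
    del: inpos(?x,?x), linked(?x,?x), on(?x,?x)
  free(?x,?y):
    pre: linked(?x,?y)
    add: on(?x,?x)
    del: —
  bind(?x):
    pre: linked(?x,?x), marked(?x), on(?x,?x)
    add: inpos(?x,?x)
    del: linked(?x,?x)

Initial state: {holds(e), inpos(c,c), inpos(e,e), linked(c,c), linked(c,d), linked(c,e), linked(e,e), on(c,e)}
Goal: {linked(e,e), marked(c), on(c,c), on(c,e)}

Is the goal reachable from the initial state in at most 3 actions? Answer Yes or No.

1. free(c,d)  →  {holds(e), inpos(c,c), inpos(e,e), linked(c,c), linked(c,d), linked(c,e), linked(e,e), on(c,c), on(c,e)}
2. tag(c)  →  {holds(c), holds(e), inpos(e,e), linked(c,d), linked(c,e), linked(e,e), marked(c), on(c,e)}
3. free(c,d)  →  {holds(c), holds(e), inpos(e,e), linked(c,d), linked(c,e), linked(e,e), marked(c), on(c,c), on(c,e)}
optimal plan length = 3; 3 ≤ 3

Yes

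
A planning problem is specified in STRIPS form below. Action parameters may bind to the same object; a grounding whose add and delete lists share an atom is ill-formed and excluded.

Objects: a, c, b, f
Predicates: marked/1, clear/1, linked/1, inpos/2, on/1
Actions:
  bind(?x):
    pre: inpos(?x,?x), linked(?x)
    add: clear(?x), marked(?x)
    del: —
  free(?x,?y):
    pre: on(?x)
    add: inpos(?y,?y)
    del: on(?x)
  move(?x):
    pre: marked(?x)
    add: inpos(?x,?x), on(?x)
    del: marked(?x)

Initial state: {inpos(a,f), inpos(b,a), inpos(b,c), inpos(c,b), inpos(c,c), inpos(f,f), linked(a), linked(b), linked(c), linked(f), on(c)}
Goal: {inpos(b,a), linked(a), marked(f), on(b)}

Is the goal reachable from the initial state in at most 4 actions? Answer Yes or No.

1. bind(f)  →  {clear(f), inpos(a,f), inpos(b,a), inpos(b,c), inpos(c,b), inpos(c,c), inpos(f,f), linked(a), linked(b), linked(c), linked(f), marked(f), on(c)}
2. free(c,b)  →  {clear(f), inpos(a,f), inpos(b,a), inpos(b,b), inpos(b,c), inpos(c,b), inpos(c,c), inpos(f,f), linked(a), linked(b), linked(c), linked(f), marked(f)}
3. bind(b)  →  {clear(b), clear(f), inpos(a,f), inpos(b,a), inpos(b,b), inpos(b,c), inpos(c,b), inpos(c,c), inpos(f,f), linked(a), linked(b), linked(c), linked(f), marked(b), marked(f)}
4. move(b)  →  {clear(b), clear(f), inpos(a,f), inpos(b,a), inpos(b,b), inpos(b,c), inpos(c,b), inpos(c,c), inpos(f,f), linked(a), linked(b), linked(c), linked(f), marked(f), on(b)}
optimal plan length = 4; 4 ≤ 4

Yes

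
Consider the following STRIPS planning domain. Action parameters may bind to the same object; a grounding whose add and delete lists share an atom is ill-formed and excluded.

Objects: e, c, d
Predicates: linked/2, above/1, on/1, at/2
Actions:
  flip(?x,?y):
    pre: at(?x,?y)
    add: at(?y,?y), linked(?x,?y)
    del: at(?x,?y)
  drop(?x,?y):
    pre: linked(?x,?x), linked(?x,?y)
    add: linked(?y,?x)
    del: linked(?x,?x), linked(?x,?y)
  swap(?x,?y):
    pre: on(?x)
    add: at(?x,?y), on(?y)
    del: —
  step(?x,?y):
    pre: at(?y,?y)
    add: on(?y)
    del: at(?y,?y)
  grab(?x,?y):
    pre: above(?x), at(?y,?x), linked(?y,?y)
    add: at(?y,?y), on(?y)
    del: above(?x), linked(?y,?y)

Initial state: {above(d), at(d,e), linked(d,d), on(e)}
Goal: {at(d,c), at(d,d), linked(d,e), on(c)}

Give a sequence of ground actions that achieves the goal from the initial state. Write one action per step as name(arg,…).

flip(d,e); swap(e,d); flip(e,d); swap(d,c)

1. flip(d,e)  →  {above(d), at(e,e), linked(d,d), linked(d,e), on(e)}
2. swap(e,d)  →  {above(d), at(e,d), at(e,e), linked(d,d), linked(d,e), on(d), on(e)}
3. flip(e,d)  →  {above(d), at(d,d), at(e,e), linked(d,d), linked(d,e), linked(e,d), on(d), on(e)}
4. swap(d,c)  →  {above(d), at(d,c), at(d,d), at(e,e), linked(d,d), linked(d,e), linked(e,d), on(c), on(d), on(e)}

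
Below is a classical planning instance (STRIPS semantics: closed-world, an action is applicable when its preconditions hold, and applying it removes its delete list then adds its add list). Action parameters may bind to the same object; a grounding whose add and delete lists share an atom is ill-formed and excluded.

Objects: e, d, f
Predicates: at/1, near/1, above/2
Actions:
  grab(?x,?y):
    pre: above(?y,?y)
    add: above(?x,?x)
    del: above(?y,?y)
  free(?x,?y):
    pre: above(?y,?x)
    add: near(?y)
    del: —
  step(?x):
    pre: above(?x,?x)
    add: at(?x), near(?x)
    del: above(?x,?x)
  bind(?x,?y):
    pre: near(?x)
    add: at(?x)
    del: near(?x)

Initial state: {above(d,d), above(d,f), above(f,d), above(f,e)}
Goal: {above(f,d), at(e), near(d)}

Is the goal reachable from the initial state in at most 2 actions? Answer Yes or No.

1. grab(e,d)  →  {above(d,f), above(e,e), above(f,d), above(f,e)}
2. free(f,d)  →  {above(d,f), above(e,e), above(f,d), above(f,e), near(d)}
3. step(e)  →  {above(d,f), above(f,d), above(f,e), at(e), near(d), near(e)}
optimal plan length = 3; 3 > 2

No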